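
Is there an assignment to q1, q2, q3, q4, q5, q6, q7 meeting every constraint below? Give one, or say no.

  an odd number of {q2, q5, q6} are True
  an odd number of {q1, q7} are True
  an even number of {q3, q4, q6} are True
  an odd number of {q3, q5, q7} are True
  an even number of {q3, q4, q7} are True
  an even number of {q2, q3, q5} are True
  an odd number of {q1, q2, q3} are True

q1 = True; q2 = True; q3 = True; q4 = True; q5 = False; q6 = False; q7 = False

{q2, q5, q6}: 1 true → odd ✓
{q1, q7}: 1 true → odd ✓
{q3, q4, q6}: 2 true → even ✓
{q3, q5, q7}: 1 true → odd ✓
{q3, q4, q7}: 2 true → even ✓
{q2, q3, q5}: 2 true → even ✓
{q1, q2, q3}: 3 true → odd ✓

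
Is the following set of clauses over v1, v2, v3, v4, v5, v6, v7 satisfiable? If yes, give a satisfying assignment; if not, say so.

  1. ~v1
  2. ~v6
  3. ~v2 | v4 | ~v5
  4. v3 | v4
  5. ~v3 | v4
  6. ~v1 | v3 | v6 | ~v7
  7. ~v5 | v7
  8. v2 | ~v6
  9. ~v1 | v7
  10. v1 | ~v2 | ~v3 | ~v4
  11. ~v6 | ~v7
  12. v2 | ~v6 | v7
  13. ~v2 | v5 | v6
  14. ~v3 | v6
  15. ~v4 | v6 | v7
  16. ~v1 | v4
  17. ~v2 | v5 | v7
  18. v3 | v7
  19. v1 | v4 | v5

Unit clause (~v1) forces v1 = False.
Unit clause (~v6) forces v6 = False.
In (~v3 | v6) only ~v3 is left, so v3 = False.
In (v3 | v7) only v7 is left, so v7 = True.
In (v3 | v4) only v4 is left, so v4 = True.
Set v2 = True.
  then (~v2 | v5 | v6) forces v5 = True.
All clauses satisfied.

v1=F, v2=T, v3=F, v4=T, v5=T, v6=F, v7=T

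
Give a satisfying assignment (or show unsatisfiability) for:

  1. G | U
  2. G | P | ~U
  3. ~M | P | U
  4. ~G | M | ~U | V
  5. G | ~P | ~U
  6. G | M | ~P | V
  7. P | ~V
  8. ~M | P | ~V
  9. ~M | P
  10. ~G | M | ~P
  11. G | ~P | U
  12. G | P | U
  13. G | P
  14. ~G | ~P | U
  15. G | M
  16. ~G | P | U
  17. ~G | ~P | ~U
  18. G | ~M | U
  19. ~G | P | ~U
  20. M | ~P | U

Unsatisfiable — no assignment works.

Case U = True:
  If P = True:
    (G | ~P | ~U) forces G = True.
    clause (~G | ~P | ~U) is falsified.
  If P = False:
    (G | P | ~U) forces G = True.
    clause (~G | P | ~U) is falsified.
  Every sub-case reaches a contradiction.
Case U = False:
  (G | U) forces G = True.
  (~G | ~P | U) forces P = False.
  Clause (~G | P | U) is falsified — contradiction.
Both cases fail, so the formula is unsatisfiable.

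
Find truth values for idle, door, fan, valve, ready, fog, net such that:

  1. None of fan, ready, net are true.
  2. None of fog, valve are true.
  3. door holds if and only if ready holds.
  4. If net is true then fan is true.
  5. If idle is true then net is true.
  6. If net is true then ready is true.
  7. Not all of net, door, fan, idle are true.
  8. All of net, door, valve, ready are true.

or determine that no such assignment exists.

Case valve = True:
  Constraint (2) is violated (valve=T) — contradiction.
Case valve = False:
  Constraint (8) is violated (valve=F) — contradiction.
Both cases fail — unsatisfiable.

No satisfying assignment exists.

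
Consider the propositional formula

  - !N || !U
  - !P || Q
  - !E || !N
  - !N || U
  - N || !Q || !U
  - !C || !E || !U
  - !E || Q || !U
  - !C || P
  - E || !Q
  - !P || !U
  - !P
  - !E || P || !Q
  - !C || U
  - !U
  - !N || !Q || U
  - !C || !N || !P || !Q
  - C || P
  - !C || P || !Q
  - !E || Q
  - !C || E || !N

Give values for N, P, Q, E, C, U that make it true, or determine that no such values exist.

The formula is unsatisfiable.

Case P = True:
  Clause (!P) is falsified — contradiction.
Case P = False:
  (!C || P) forces C = False.
  Clause (C || P) is falsified — contradiction.
Both cases fail, so the formula is unsatisfiable.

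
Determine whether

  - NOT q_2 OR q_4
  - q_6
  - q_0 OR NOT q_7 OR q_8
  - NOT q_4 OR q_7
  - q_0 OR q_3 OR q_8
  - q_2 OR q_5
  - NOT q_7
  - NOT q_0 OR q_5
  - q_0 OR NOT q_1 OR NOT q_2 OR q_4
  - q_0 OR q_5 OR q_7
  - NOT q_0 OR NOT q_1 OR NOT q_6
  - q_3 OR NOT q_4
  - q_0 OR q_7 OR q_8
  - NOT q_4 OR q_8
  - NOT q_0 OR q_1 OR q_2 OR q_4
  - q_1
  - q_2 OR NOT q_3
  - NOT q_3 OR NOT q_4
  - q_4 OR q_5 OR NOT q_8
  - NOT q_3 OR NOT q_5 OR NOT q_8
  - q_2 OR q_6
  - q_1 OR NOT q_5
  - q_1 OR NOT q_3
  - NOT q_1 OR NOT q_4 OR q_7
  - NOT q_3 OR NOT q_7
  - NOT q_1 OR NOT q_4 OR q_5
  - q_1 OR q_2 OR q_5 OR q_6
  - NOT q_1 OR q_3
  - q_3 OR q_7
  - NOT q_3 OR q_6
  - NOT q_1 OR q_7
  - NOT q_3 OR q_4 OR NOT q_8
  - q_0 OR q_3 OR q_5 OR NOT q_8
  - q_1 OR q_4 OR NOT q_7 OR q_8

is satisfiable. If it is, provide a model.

The formula is unsatisfiable.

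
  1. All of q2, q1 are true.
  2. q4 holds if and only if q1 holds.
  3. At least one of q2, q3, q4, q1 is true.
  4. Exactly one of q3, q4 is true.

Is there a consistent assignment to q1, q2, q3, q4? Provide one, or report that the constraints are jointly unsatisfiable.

q1=T; q2=T; q3=F; q4=T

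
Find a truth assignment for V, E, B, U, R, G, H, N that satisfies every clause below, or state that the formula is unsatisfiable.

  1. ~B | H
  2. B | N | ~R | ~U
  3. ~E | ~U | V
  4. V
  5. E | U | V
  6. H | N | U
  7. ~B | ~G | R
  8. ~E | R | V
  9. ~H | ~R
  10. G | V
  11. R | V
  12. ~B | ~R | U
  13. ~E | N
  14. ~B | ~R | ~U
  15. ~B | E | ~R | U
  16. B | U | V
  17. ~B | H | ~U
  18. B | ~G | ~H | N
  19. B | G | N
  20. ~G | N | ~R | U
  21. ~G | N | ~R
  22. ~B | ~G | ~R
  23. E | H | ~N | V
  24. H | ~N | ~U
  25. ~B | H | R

V = True, E = False, B = True, U = True, R = False, G = False, H = True, N = False

Unit clause (V) forces V = True.
Set E = False.
Set B = True.
  then (~B | H) forces H = True.
  then (~H | ~R) forces R = False.
  then (~B | ~G | R) forces G = False.
Set U = True.
Set N = False.
All clauses satisfied.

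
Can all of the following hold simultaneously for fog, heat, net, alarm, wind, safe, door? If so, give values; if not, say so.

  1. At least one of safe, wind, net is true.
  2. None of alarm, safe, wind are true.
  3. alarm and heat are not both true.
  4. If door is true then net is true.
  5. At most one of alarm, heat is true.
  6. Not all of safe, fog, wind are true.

fog = True, heat = True, net = True, alarm = False, wind = False, safe = False, door = True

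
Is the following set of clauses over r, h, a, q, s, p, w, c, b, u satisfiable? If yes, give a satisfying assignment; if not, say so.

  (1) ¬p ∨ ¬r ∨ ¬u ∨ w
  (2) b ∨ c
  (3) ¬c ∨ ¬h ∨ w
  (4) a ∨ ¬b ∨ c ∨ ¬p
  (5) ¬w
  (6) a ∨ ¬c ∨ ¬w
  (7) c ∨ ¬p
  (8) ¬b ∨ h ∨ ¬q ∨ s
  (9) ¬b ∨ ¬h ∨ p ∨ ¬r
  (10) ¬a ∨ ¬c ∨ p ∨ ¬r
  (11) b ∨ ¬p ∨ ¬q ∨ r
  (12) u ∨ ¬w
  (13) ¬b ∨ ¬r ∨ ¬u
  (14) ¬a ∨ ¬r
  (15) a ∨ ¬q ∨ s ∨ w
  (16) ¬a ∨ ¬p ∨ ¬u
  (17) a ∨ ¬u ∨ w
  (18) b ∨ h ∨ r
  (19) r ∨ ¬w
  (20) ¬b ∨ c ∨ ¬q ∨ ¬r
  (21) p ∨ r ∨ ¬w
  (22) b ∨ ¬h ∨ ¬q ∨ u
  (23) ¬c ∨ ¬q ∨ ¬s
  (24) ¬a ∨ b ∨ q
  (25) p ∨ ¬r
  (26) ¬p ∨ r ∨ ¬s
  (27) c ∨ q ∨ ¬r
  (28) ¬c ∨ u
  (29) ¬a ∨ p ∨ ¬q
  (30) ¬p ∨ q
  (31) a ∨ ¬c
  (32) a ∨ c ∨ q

r: False, h: False, a: True, q: False, s: False, p: False, w: False, c: True, b: True, u: True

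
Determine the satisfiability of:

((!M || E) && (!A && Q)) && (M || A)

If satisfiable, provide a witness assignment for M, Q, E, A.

M: True, Q: True, E: True, A: False

  (!M || E) && (!A && Q) = True
    !M || E = True
      !M = False
    !A && Q = True
      !A = True
  M || A = True
Both conjuncts True, so the formula holds.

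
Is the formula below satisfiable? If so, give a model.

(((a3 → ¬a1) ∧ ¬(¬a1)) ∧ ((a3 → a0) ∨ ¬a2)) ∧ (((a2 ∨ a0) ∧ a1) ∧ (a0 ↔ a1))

a0 = True, a1 = True, a2 = False, a3 = False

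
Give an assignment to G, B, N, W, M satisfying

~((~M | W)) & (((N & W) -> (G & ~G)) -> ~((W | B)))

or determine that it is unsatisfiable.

G: True, B: False, N: True, W: False, M: True

  ~((~M | W)) = True
    ~M | W = False
      ~M = False
  ((N & W) -> (G & ~G)) -> ~((W | B)) = True
    (N & W) -> (G & ~G) = True
      N & W = False
      G & ~G = False
        ~G = False
    ~((W | B)) = True
      W | B = False
Both conjuncts True, so the formula holds.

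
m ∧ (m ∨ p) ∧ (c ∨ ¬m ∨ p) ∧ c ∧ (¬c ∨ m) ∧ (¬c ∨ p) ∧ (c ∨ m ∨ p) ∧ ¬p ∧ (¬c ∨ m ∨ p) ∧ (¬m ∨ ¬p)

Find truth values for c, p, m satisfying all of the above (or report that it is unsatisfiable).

UNSATISFIABLE

Case c = True:
  (m) forces m = True.
  (¬c ∨ p) forces p = True.
  Clause (¬p) is falsified — contradiction.
Case c = False:
  Clause (c) is falsified — contradiction.
Both cases fail, so the formula is unsatisfiable.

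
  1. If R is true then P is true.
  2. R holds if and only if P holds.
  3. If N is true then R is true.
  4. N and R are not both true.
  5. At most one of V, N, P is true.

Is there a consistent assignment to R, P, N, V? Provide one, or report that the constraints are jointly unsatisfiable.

R: True; P: True; N: False; V: False

  (1) R=T ⇒ P: T ✓
  (2) R=T, P=T — same ✓
  (3) N=F ⇒ R: vacuous ✓
  (4) N=F, R=T — not both ✓
  (5) {V, N, P}: 1 true — at most one ✓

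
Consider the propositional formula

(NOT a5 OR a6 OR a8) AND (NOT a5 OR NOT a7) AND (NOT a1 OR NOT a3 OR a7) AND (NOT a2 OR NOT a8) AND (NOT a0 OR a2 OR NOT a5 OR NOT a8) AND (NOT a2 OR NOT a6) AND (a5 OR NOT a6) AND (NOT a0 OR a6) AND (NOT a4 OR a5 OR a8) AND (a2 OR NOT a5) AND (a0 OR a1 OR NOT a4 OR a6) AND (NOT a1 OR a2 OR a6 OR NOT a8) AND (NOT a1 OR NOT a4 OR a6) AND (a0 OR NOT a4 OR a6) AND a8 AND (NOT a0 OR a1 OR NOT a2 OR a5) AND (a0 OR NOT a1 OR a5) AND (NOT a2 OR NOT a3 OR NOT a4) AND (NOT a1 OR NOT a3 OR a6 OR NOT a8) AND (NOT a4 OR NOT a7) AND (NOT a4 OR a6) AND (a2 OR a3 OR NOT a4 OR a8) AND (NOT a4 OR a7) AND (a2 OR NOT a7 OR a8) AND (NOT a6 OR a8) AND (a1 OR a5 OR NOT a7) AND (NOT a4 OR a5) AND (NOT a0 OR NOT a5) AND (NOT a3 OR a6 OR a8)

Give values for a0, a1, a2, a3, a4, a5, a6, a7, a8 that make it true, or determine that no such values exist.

a0 = False; a1 = False; a2 = False; a3 = True; a4 = False; a5 = False; a6 = False; a7 = False; a8 = True

Unit clause (a8) forces a8 = True.
In (NOT a2 OR NOT a8) only NOT a2 is left, so a2 = False.
In (a2 OR NOT a5) only NOT a5 is left, so a5 = False.
In (NOT a4 OR a5) only NOT a4 is left, so a4 = False.
In (a5 OR NOT a6) only NOT a6 is left, so a6 = False.
In (NOT a0 OR a6) only NOT a0 is left, so a0 = False.
In (NOT a1 OR a2 OR a6 OR NOT a8) only NOT a1 is left, so a1 = False.
In (a1 OR a5 OR NOT a7) only NOT a7 is left, so a7 = False.
Set a3 = True.
All clauses satisfied.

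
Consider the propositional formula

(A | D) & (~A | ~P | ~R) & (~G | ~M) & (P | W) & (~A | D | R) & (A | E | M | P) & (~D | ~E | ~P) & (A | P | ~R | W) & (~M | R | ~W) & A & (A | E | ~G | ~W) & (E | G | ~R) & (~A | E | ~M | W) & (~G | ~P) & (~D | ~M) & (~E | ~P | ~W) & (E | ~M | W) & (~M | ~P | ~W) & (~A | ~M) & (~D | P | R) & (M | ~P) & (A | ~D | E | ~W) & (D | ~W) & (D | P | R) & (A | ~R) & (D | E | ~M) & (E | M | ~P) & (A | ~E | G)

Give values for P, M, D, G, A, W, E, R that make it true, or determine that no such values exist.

Unit clause (A) forces A = True.
In (~A | ~M) only ~M is left, so M = False.
In (M | ~P) only ~P is left, so P = False.
In (P | W) only W is left, so W = True.
In (D | ~W) only D is left, so D = True.
In (~D | P | R) only R is left, so R = True.
Set G = True.
Set E = True.
All clauses satisfied.

P=F, M=F, D=T, G=T, A=T, W=T, E=T, R=T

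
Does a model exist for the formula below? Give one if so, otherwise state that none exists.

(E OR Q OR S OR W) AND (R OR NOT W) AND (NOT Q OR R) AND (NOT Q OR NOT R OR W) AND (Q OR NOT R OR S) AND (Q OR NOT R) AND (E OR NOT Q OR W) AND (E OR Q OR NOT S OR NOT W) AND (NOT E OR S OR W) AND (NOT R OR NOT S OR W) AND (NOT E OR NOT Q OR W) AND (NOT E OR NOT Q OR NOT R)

Q = True, R = True, S = True, E = False, W = True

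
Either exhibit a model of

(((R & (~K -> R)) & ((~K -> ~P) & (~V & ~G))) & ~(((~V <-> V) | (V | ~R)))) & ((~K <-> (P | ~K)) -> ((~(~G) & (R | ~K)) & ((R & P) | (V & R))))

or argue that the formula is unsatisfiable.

P=T, R=T, K=T, G=F, V=F

  ((R & (~K -> R)) & ((~K -> ~P) & (~V & ~G))) & ~(((~V <-> V) | (V | ~R))) = True
    (R & (~K -> R)) & ((~K -> ~P) & (~V & ~G)) = True
      R & (~K -> R) = True
        ~K -> R = True
          ~K = False
      (~K -> ~P) & (~V & ~G) = True
        ~K -> ~P = True
          ~K = False
          ~P = False
        ~V & ~G = True
          ~V = True
          ~G = True
    ~(((~V <-> V) | (V | ~R))) = True
      (~V <-> V) | (V | ~R) = False
        ~V <-> V = False
          ~V = True
        V | ~R = False
          ~R = False
  (~K <-> (P | ~K)) -> ((~(~G) & (R | ~K)) & ((R & P) | (V & R))) = True
    ~K <-> (P | ~K) = False
      ~K = False
      P | ~K = True
        ~K = False
    (~(~G) & (R | ~K)) & ((R & P) | (V & R)) = False
      ~(~G) & (R | ~K) = False
        ~(~G) = False
          ~G = True
        R | ~K = True
          ~K = False
      (R & P) | (V & R) = True
        R & P = True
        V & R = False
Both conjuncts True, so the formula holds.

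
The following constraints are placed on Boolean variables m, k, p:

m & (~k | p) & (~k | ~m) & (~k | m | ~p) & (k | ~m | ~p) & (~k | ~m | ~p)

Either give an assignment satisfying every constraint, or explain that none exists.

Unit clause (m) forces m = True.
In (~k | ~m) only ~k is left, so k = False.
In (k | ~m | ~p) only ~p is left, so p = False.
Check each clause:
  (m): m holds.
  (~k | p): ~k holds.
  (~k | ~m): ~k holds.
  (~k | m | ~p): ~k holds.
  (k | ~m | ~p): ~p holds.
  (~k | ~m | ~p): ~k holds.
All clauses satisfied.

m = True; k = False; p = False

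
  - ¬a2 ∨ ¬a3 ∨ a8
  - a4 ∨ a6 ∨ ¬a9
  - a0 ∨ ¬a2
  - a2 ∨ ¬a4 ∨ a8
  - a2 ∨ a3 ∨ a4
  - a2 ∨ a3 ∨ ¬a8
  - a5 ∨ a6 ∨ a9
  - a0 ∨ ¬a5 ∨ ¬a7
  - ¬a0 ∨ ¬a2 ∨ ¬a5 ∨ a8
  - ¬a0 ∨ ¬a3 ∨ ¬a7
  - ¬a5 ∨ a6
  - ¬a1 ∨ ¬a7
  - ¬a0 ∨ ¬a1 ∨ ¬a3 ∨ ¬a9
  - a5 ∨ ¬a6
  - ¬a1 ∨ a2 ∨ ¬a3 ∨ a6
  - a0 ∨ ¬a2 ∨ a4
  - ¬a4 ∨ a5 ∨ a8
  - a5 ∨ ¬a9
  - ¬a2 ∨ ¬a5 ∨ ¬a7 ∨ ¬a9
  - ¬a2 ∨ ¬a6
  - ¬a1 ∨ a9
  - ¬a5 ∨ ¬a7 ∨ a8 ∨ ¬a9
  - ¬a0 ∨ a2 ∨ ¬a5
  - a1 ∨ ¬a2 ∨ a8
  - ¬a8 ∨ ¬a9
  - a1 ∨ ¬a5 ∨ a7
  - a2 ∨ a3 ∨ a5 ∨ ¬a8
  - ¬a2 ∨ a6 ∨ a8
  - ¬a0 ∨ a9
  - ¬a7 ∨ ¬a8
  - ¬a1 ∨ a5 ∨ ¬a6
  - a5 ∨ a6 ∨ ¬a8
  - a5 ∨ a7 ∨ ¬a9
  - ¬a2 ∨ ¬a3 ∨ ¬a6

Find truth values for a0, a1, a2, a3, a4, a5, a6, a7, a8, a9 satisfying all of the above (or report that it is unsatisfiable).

a0: False, a1: True, a2: False, a3: True, a4: False, a5: True, a6: True, a7: False, a8: False, a9: True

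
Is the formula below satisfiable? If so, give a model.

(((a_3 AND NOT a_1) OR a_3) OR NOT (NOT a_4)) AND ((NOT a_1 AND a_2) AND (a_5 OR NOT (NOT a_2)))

a_1=F, a_2=T, a_3=T, a_4=F, a_5=F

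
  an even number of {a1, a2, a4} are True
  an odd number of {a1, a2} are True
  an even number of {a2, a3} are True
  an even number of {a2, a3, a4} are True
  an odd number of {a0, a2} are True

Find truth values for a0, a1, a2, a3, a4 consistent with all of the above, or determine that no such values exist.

Unsatisfiable

Adding constraints 1, 2, 3, 4 mod 2: every variable appears an even number of times on the left, so the left side is 0.
But the right sides sum to 1 (mod 2). 0 ≠ 1 — the system is inconsistent.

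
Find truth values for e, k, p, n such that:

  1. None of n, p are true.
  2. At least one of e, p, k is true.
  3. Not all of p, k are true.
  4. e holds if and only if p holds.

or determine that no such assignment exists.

e=F, k=T, p=F, n=F

  (1) {n, p}: 0 true — none ✓
  (2) {e, p, k}: 1 true — at least one ✓
  (3) {p, k}: 1/2 true — not all ✓
  (4) e=F, p=F — same ✓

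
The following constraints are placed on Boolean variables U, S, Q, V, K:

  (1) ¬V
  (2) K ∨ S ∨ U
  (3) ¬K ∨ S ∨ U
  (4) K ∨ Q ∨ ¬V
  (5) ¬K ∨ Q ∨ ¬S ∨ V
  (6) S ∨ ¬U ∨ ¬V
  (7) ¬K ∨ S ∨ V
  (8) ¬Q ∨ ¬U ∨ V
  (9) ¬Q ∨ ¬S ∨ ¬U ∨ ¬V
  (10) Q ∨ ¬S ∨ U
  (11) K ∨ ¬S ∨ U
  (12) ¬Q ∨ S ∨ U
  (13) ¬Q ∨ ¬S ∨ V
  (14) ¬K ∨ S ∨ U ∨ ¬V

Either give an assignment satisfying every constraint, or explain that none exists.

Unit clause (¬V) forces V = False.
Set U = True.
  then (¬Q ∨ ¬U ∨ V) forces Q = False.
Set S = True.
  then (¬K ∨ Q ∨ ¬S ∨ V) forces K = False.
All clauses satisfied.

U=T, S=T, Q=F, V=F, K=F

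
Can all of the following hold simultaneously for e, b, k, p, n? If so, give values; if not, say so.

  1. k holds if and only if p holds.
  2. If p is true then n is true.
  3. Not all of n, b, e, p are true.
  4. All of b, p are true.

e: False, b: True, k: True, p: True, n: True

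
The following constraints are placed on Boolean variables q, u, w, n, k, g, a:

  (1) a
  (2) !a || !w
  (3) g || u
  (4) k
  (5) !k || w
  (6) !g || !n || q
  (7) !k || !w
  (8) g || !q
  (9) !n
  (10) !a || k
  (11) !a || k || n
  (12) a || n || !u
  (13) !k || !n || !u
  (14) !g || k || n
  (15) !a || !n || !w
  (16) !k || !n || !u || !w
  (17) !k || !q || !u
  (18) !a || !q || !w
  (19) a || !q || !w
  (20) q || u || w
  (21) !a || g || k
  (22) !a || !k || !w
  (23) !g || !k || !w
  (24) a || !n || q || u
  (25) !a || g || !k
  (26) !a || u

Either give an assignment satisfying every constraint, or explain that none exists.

Unsatisfiable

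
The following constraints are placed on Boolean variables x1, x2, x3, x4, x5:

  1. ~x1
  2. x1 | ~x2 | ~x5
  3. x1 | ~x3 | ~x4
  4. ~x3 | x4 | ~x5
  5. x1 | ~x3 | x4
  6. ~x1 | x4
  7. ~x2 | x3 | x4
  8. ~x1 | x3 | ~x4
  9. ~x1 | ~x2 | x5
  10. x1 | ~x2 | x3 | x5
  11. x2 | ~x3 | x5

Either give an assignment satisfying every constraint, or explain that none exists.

x1 = False, x2 = False, x3 = False, x4 = False, x5 = False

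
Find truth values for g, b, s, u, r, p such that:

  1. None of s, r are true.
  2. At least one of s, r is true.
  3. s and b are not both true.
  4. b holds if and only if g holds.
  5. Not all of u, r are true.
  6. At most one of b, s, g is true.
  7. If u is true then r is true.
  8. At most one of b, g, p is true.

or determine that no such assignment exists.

Unsatisfiable

Case s = True:
  Constraint (1) is violated (s=T) — contradiction.
Case s = False:
  (1) forces r = False.
  Constraint (2) is violated (s=F, r=F) — contradiction.
Both cases fail — unsatisfiable.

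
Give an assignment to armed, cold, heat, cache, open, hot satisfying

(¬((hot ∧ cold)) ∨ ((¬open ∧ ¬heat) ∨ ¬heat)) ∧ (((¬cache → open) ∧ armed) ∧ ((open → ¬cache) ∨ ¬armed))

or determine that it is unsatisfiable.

armed = True; cold = False; heat = False; cache = False; open = True; hot = False

  ¬((hot ∧ cold)) ∨ ((¬open ∧ ¬heat) ∨ ¬heat) = True
    ¬((hot ∧ cold)) = True
      hot ∧ cold = False
    (¬open ∧ ¬heat) ∨ ¬heat = True
      ¬open ∧ ¬heat = False
        ¬open = False
        ¬heat = True
      ¬heat = True
  ((¬cache → open) ∧ armed) ∧ ((open → ¬cache) ∨ ¬armed) = True
    (¬cache → open) ∧ armed = True
      ¬cache → open = True
        ¬cache = True
    (open → ¬cache) ∨ ¬armed = True
      open → ¬cache = True
        ¬cache = True
      ¬armed = False
Both conjuncts True, so the formula holds.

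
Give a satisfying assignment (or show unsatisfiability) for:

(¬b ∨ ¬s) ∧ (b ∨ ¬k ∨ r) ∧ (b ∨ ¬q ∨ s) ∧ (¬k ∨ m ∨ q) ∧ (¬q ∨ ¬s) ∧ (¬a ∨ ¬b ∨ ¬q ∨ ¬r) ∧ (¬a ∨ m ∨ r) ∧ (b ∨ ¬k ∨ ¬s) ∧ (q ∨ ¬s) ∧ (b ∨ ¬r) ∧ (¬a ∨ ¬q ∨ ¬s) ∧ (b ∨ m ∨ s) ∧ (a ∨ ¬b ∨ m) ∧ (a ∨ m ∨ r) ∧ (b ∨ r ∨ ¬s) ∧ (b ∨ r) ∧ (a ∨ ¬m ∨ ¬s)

m = True, r = False, k = False, q = True, s = False, b = True, a = True

Set m = True.
Set r = False.
  then (b ∨ r) forces b = True.
  then (¬b ∨ ¬s) forces s = False.
Set k = False.
Set q = True.
Set a = True.
All clauses satisfied.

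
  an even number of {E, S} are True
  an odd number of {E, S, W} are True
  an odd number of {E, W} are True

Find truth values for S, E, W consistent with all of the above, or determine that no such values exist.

S = False; E = False; W = True

{E, S}: 0 true → even ✓
{E, S, W}: 1 true → odd ✓
{E, W}: 1 true → odd ✓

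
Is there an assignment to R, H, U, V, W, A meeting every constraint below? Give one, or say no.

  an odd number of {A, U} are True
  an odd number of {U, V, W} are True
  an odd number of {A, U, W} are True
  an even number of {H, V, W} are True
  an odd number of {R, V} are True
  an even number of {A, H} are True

R = False, H = True, U = False, V = True, W = False, A = True

{A, U}: 1 true → odd ✓
{U, V, W}: 1 true → odd ✓
{A, U, W}: 1 true → odd ✓
{H, V, W}: 2 true → even ✓
{R, V}: 1 true → odd ✓
{A, H}: 2 true → even ✓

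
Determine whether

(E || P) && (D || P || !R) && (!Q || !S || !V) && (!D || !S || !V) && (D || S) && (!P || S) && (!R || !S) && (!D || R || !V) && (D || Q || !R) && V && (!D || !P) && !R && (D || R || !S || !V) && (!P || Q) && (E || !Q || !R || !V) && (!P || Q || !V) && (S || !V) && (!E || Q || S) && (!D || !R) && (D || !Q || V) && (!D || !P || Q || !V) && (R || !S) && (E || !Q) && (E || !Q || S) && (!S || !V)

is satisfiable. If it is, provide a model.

Case R = True:
  Clause (!R) is falsified — contradiction.
Case R = False:
  (V) forces V = True.
  (!D || R || !V) forces D = False.
  (D || S) forces S = True.
  Clause (D || R || !S || !V) is falsified — contradiction.
Both cases fail, so the formula is unsatisfiable.

No satisfying assignment exists.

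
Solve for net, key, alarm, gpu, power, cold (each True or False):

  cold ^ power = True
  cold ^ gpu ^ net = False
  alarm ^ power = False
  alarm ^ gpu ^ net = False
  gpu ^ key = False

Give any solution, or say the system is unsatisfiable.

Adding constraints 1, 2, 3, 4 mod 2: every variable appears an even number of times on the left, so the left side is 0.
But the right sides sum to 1 (mod 2). 0 ≠ 1 — the system is inconsistent.

UNSATISFIABLE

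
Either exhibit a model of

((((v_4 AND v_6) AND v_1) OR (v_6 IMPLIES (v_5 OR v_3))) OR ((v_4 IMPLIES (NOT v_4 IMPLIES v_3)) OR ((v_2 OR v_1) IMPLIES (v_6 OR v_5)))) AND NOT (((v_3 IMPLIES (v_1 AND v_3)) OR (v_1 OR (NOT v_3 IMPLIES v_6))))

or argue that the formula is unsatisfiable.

The conjunct NOT (((v_3 IMPLIES (v_1 AND v_3)) OR (v_1 OR (NOT v_3 IMPLIES v_6)))) is unsatisfiable on its own:
  v_1=F, v_3=F, v_6=F: evaluates to False.
  v_1=F, v_3=F, v_6=T: evaluates to False.
  v_1=F, v_3=T, v_6=F: evaluates to False.
  v_1=F, v_3=T, v_6=T: evaluates to False.
  v_1=T, v_3=F, v_6=F: evaluates to False.
  v_1=T, v_3=F, v_6=T: evaluates to False.
  v_1=T, v_3=T, v_6=F: evaluates to False.
  v_1=T, v_3=T, v_6=T: evaluates to False.
So the whole conjunction is unsatisfiable.

UNSATISFIABLE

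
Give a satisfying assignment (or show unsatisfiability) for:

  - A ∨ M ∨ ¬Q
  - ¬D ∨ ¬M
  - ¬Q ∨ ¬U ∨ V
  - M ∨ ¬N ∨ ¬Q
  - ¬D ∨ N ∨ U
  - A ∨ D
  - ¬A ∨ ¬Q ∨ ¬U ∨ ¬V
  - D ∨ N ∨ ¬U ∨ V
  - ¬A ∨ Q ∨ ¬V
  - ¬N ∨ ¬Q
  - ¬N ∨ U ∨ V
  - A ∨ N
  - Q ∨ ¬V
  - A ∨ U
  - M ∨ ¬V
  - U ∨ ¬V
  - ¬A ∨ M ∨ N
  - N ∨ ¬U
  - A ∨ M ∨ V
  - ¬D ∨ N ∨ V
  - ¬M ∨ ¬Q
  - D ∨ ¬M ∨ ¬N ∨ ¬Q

N=T; M=T; A=T; U=T; Q=F; V=F; D=F

Set N = True.
  then (¬N ∨ ¬Q) forces Q = False.
  then (Q ∨ ¬V) forces V = False.
  then (¬N ∨ U ∨ V) forces U = True.
Set M = True.
  then (¬D ∨ ¬M) forces D = False.
  then (A ∨ D) forces A = True.
All clauses satisfied.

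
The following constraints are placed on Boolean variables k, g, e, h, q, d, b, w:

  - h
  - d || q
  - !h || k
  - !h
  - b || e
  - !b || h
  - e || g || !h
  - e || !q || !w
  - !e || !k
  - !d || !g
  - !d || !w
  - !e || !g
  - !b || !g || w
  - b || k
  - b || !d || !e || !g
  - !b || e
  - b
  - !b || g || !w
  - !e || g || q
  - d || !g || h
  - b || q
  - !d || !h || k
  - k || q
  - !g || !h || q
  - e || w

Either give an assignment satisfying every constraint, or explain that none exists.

Case h = True:
  Clause (!h) is falsified — contradiction.
Case h = False:
  Clause (h) is falsified — contradiction.
Both cases fail, so the formula is unsatisfiable.

UNSATISFIABLE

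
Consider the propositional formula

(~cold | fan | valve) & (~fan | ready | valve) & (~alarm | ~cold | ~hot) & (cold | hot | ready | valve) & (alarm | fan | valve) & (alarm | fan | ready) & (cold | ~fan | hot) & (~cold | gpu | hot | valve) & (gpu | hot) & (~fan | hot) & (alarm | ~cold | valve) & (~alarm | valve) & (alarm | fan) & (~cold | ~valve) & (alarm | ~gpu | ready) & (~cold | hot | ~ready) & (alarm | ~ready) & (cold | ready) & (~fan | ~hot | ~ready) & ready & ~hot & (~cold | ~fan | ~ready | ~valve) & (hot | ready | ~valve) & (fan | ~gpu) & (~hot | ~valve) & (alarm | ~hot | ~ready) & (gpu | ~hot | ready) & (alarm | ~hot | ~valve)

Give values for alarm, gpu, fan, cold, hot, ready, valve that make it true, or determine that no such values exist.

Unsatisfiable — no assignment works.

Case hot = True:
  Clause (~hot) is falsified — contradiction.
Case hot = False:
  (gpu | hot) forces gpu = True.
  (~fan | hot) forces fan = False.
  Clause (fan | ~gpu) is falsified — contradiction.
Both cases fail, so the formula is unsatisfiable.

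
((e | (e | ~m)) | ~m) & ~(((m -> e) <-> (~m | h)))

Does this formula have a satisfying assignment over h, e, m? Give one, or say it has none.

h = False, e = True, m = True

  (e | (e | ~m)) | ~m = True
    e | (e | ~m) = True
      e | ~m = True
        ~m = False
    ~m = False
  ~(((m -> e) <-> (~m | h))) = True
    (m -> e) <-> (~m | h) = False
      m -> e = True
      ~m | h = False
        ~m = False
Both conjuncts True, so the formula holds.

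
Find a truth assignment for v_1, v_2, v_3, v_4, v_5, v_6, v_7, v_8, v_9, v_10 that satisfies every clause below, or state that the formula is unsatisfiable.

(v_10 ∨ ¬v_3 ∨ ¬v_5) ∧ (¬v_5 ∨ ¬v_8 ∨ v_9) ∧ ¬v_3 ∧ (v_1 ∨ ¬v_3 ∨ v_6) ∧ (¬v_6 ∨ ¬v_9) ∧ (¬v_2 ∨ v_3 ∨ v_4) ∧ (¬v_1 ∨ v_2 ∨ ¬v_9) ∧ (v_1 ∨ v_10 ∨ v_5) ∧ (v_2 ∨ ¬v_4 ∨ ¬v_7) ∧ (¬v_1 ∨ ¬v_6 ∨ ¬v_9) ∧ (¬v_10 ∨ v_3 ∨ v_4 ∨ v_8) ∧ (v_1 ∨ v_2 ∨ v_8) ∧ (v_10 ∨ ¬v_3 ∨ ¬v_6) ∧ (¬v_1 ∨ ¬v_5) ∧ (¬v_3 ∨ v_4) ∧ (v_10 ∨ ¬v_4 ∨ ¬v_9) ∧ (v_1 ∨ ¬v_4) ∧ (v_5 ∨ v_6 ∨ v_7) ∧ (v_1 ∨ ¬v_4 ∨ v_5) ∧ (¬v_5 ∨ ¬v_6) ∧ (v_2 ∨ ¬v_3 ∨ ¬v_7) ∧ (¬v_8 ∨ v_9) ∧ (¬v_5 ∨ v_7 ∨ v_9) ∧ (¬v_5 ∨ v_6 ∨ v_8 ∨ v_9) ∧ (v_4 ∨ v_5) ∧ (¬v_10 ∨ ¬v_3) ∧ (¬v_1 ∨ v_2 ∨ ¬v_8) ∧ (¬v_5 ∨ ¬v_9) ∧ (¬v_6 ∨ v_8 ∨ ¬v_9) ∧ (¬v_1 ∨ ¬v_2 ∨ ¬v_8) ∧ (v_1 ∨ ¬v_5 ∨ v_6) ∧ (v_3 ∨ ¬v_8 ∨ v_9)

Unit clause (¬v_3) forces v_3 = False.
Set v_1 = True.
  then (¬v_1 ∨ ¬v_5) forces v_5 = False.
  then (v_4 ∨ v_5) forces v_4 = True.
Set v_2 = True.
  then (¬v_1 ∨ ¬v_2 ∨ ¬v_8) forces v_8 = False.
Set v_6 = True.
  then (¬v_6 ∨ ¬v_9) forces v_9 = False.
Set v_7 = False.
Set v_10 = False.
All clauses satisfied.

v_1=T, v_2=T, v_3=F, v_4=T, v_5=F, v_6=T, v_7=F, v_8=F, v_9=F, v_10=F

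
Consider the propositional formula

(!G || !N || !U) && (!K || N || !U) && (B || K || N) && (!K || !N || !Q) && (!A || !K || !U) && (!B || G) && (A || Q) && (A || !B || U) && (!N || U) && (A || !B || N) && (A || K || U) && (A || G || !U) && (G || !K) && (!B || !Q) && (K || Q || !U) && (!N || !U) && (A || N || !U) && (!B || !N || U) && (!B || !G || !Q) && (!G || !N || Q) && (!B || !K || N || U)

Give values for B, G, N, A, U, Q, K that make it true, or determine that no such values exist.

B = True, G = True, N = False, A = True, U = False, Q = False, K = False

Set B = True.
  then (!B || G) forces G = True.
  then (!B || !Q) forces Q = False.
  then (!G || !N || Q) forces N = False.
  then (A || Q) forces A = True.
Try U = True:
  (!K || N || !U) forces K = False.
  clause (K || Q || !U) is falsified — backtrack.
So U = False.
  then (!B || !K || N || U) forces K = False.
All clauses satisfied.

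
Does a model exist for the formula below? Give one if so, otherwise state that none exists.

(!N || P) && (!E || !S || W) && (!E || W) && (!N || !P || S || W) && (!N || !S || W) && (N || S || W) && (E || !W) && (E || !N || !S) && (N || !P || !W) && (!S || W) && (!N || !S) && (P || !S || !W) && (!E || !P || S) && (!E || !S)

Set W = True.
  then (E || !W) forces E = True.
  then (!E || !S) forces S = False.
  then (!E || !P || S) forces P = False.
  then (!N || P) forces N = False.
All clauses satisfied.

W: True, E: True, N: False, S: False, P: False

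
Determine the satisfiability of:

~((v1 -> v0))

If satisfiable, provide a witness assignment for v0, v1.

v0 = False; v1 = True

  ~((v1 -> v0)) = True
    v1 -> v0 = False
The formula evaluates to True.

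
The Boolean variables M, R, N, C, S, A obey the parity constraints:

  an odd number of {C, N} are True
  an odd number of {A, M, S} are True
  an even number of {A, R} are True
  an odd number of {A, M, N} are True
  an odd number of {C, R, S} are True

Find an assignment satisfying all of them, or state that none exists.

M=T; R=F; N=F; C=T; S=F; A=F

{C, N}: 1 true → odd ✓
{A, M, S}: 1 true → odd ✓
{A, R}: 0 true → even ✓
{A, M, N}: 1 true → odd ✓
{C, R, S}: 1 true → odd ✓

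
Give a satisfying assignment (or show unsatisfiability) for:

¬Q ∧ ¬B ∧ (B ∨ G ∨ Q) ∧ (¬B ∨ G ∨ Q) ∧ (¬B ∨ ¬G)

Unit clause (¬Q) forces Q = False.
Unit clause (¬B) forces B = False.
In (B ∨ G ∨ Q) only G is left, so G = True.
Check each clause:
  (¬Q): ¬Q holds.
  (¬B): ¬B holds.
  (B ∨ G ∨ Q): G holds.
  (¬B ∨ G ∨ Q): ¬B holds.
  (¬B ∨ ¬G): ¬B holds.
All clauses satisfied.

G = True; B = False; Q = False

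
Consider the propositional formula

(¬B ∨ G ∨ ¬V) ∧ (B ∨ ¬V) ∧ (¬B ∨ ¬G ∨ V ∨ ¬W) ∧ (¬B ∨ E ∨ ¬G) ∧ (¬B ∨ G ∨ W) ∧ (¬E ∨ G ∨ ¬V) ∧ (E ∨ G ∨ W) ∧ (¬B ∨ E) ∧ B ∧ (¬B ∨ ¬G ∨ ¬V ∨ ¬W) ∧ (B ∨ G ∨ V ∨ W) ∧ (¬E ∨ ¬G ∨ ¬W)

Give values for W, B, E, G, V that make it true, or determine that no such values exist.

W = True, B = True, E = True, G = False, V = False

Unit clause (B) forces B = True.
In (¬B ∨ E) only E is left, so E = True.
Set W = True.
  then (¬E ∨ ¬G ∨ ¬W) forces G = False.
  then (¬B ∨ G ∨ ¬V) forces V = False.
All clauses satisfied.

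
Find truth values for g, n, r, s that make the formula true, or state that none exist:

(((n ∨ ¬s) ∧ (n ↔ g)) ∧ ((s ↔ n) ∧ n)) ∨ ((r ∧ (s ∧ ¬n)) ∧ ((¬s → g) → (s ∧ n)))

g=T; n=T; r=F; s=T

  (((n ∨ ¬s) ∧ (n ↔ g)) ∧ ((s ↔ n) ∧ n)) ∨ ((r ∧ (s ∧ ¬n)) ∧ ((¬s → g) → (s ∧ n))) = True
    ((n ∨ ¬s) ∧ (n ↔ g)) ∧ ((s ↔ n) ∧ n) = True
      (n ∨ ¬s) ∧ (n ↔ g) = True
        n ∨ ¬s = True
          ¬s = False
        n ↔ g = True
      (s ↔ n) ∧ n = True
        s ↔ n = True
    (r ∧ (s ∧ ¬n)) ∧ ((¬s → g) → (s ∧ n)) = False
      r ∧ (s ∧ ¬n) = False
        s ∧ ¬n = False
          ¬n = False
      (¬s → g) → (s ∧ n) = True
        ¬s → g = True
          ¬s = False
        s ∧ n = True
The formula evaluates to True.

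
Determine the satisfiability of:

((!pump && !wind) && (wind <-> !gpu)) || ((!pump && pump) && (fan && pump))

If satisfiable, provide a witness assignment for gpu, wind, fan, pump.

gpu=T, wind=F, fan=T, pump=F

  ((!pump && !wind) && (wind <-> !gpu)) || ((!pump && pump) && (fan && pump)) = True
    (!pump && !wind) && (wind <-> !gpu) = True
      !pump && !wind = True
        !pump = True
        !wind = True
      wind <-> !gpu = True
        !gpu = False
    (!pump && pump) && (fan && pump) = False
      !pump && pump = False
        !pump = True
      fan && pump = False
The formula evaluates to True.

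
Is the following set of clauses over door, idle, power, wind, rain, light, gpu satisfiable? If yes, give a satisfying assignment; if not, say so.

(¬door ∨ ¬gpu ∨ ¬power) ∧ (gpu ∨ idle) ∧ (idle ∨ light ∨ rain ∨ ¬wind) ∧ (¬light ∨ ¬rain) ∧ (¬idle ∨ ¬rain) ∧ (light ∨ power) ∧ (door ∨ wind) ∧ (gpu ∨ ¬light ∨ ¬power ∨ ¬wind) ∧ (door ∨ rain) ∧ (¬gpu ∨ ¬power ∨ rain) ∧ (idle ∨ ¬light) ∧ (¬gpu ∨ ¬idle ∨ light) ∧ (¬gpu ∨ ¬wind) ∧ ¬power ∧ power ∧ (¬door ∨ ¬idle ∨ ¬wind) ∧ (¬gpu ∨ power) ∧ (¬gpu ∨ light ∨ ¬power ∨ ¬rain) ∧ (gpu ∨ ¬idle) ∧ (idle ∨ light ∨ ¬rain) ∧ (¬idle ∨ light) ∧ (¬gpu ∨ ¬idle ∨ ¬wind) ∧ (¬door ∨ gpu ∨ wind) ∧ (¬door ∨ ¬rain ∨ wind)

No satisfying assignment exists.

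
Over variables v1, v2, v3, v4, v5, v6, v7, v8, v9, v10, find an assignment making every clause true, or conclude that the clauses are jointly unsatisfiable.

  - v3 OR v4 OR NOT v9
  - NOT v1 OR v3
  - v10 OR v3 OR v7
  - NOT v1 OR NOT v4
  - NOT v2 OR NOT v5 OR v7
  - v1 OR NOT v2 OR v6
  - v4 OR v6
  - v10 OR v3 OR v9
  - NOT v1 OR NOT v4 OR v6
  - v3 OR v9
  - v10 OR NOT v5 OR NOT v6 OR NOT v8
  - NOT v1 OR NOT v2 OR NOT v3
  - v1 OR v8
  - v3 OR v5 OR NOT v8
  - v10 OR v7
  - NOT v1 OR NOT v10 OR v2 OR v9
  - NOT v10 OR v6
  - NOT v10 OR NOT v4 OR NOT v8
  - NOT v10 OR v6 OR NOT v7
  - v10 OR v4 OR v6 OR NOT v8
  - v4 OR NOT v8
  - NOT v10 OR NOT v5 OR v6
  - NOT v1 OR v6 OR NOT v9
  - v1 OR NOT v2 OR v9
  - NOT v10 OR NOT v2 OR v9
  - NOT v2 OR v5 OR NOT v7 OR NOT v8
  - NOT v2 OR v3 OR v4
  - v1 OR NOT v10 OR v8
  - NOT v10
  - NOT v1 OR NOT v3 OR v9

v1 = False, v2 = False, v3 = True, v4 = True, v5 = False, v6 = True, v7 = True, v8 = True, v9 = True, v10 = False

Unit clause (NOT v10) forces v10 = False.
In (v10 OR v7) only v7 is left, so v7 = True.
Set v1 = False.
  then (v1 OR v8) forces v8 = True.
  then (v4 OR NOT v8) forces v4 = True.
Try v2 = True:
  (v1 OR NOT v2 OR v6) forces v6 = True.
  (v10 OR NOT v5 OR NOT v6 OR NOT v8) forces v5 = False.
  clause (NOT v2 OR v5 OR NOT v7 OR NOT v8) is falsified — backtrack.
So v2 = False.
Set v3 = True.
Set v5 = False.
Set v6 = True.
Set v9 = True.
All clauses satisfied.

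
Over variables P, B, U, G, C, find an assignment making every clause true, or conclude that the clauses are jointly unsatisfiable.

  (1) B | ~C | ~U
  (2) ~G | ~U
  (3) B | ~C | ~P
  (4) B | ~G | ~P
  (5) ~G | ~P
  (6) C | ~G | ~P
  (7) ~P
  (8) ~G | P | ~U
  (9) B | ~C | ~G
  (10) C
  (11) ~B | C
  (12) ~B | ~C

Unit clause (~P) forces P = False.
Unit clause (C) forces C = True.
In (~B | ~C) only ~B is left, so B = False.
In (B | ~C | ~U) only ~U is left, so U = False.
In (B | ~C | ~G) only ~G is left, so G = False.
All clauses satisfied.

P: False, B: False, U: False, G: False, C: True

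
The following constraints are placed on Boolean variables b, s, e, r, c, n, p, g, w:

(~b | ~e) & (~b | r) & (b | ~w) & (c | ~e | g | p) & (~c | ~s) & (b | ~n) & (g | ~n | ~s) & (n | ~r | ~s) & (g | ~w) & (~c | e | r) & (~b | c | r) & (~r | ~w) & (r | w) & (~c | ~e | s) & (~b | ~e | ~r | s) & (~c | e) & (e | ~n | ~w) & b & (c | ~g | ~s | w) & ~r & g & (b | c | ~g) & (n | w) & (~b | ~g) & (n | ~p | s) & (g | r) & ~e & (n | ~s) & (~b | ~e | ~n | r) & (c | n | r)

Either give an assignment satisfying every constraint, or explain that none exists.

Unsatisfiable — no assignment works.

Case r = True:
  Clause (~r) is falsified — contradiction.
Case r = False:
  (~b | r) forces b = False.
  Clause (b) is falsified — contradiction.
Both cases fail, so the formula is unsatisfiable.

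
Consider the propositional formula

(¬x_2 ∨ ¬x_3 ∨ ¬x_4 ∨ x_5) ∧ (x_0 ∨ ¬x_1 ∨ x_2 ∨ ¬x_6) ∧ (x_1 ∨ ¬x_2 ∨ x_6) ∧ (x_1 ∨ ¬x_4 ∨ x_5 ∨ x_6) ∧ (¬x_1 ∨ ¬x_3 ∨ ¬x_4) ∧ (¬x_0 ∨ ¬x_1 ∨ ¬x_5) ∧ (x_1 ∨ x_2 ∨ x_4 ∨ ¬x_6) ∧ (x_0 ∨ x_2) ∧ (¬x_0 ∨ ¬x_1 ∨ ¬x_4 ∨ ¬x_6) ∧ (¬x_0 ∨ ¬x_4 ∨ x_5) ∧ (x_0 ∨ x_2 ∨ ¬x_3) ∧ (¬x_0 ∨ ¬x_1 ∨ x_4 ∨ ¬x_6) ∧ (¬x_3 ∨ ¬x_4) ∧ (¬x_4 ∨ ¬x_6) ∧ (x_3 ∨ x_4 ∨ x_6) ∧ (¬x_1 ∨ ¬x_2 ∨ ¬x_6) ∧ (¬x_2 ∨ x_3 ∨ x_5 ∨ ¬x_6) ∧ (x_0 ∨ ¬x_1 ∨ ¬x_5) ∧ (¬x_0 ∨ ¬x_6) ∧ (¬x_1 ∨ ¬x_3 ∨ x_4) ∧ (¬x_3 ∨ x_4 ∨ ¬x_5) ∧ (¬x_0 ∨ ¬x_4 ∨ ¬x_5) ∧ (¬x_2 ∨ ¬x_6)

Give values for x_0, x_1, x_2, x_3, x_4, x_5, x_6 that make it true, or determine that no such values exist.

x_0: False, x_1: True, x_2: True, x_3: False, x_4: True, x_5: False, x_6: False

Set x_0 = False.
  then (x_0 ∨ x_2) forces x_2 = True.
  then (¬x_2 ∨ ¬x_6) forces x_6 = False.
  then (x_1 ∨ ¬x_2 ∨ x_6) forces x_1 = True.
  then (x_0 ∨ ¬x_1 ∨ ¬x_5) forces x_5 = False.
Try x_3 = True:
  (¬x_2 ∨ ¬x_3 ∨ ¬x_4 ∨ x_5) forces x_4 = False.
  clause (¬x_1 ∨ ¬x_3 ∨ x_4) is falsified — backtrack.
So x_3 = False.
  then (x_3 ∨ x_4 ∨ x_6) forces x_4 = True.
All clauses satisfied.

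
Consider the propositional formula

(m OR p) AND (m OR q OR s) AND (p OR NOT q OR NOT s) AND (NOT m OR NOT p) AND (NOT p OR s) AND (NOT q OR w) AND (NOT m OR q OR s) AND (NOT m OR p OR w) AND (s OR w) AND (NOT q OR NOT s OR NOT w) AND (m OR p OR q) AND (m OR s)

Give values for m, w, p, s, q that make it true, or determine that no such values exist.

Set m = True.
  then (NOT m OR NOT p) forces p = False.
  then (NOT m OR p OR w) forces w = True.
Set s = False.
  then (NOT m OR q OR s) forces q = True.
All clauses satisfied.

m = True, w = True, p = False, s = False, q = True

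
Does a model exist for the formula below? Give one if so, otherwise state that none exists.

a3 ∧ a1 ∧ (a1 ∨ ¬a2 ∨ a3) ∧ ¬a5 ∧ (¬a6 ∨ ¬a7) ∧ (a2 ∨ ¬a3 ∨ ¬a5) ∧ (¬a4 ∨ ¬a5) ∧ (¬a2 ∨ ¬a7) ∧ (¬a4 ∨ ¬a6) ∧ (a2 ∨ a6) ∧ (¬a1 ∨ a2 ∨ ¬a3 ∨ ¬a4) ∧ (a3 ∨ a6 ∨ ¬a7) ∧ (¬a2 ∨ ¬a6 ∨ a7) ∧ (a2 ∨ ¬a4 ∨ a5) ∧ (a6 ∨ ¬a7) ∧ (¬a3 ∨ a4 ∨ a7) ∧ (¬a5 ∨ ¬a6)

a1 = True, a2 = True, a3 = True, a4 = True, a5 = False, a6 = False, a7 = False

Unit clause (a3) forces a3 = True.
Unit clause (a1) forces a1 = True.
Unit clause (¬a5) forces a5 = False.
Set a2 = True.
  then (¬a2 ∨ ¬a7) forces a7 = False.
  then (¬a2 ∨ ¬a6 ∨ a7) forces a6 = False.
  then (¬a3 ∨ a4 ∨ a7) forces a4 = True.
All clauses satisfied.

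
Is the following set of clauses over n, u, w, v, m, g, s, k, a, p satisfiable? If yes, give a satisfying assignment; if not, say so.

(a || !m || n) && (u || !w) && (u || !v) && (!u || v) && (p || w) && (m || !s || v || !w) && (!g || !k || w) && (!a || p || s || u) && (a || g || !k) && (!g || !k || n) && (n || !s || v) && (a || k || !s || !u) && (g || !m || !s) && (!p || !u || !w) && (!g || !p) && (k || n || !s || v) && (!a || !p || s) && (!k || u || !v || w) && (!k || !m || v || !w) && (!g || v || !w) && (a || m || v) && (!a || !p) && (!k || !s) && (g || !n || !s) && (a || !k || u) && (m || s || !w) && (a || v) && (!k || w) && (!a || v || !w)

n = False; u = True; w = True; v = True; m = True; g = False; s = False; k = False; a = True; p = False

Set n = False.
Set u = True.
  then (!u || v) forces v = True.
Set w = True.
  then (!p || !u || !w) forces p = False.
Set m = True.
  then (a || !m || n) forces a = True.
Set g = False.
  then (g || !m || !s) forces s = False.
Set k = False.
All clauses satisfied.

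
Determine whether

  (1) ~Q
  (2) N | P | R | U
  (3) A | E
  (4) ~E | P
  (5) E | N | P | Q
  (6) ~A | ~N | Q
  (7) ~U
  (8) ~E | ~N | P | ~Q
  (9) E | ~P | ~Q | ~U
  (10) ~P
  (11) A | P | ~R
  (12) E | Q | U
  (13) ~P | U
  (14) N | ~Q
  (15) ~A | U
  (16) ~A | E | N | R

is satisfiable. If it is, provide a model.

UNSATISFIABLE

Case U = True:
  Clause (~U) is falsified — contradiction.
Case U = False:
  (~Q) forces Q = False.
  (~P) forces P = False.
  (~E | P) forces E = False.
  Clause (E | Q | U) is falsified — contradiction.
Both cases fail, so the formula is unsatisfiable.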